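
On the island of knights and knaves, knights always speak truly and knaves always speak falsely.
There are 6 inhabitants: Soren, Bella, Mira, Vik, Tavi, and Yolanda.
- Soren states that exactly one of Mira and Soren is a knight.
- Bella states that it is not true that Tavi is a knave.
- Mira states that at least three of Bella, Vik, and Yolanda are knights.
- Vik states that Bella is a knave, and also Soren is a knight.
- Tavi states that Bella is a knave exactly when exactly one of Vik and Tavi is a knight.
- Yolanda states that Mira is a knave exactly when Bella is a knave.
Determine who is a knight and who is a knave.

Soren is a knave; "exactly one of Mira and Soren is a knight" is false, as required.
Bella is a knave, so "it is not true that Tavi is a knave" must be false — and it is.
As a knave, Mira's statement "at least three of Bella, Vik, and Yolanda are knights" should be false; it is.
Vik is a knave, and the claim "Bella is a knave, and also Soren is a knight" is indeed false.
Tavi is a knave; "Bella is a knave exactly when exactly one of Vik and Tavi is a knight" is false, as required.
Yolanda is a knight, and the claim "Mira is a knave exactly when Bella is a knave" is indeed true.

Soren is a knave, Bella is a knave, Mira is a knave, Vik is a knave, Tavi is a knave, and Yolanda is a knight.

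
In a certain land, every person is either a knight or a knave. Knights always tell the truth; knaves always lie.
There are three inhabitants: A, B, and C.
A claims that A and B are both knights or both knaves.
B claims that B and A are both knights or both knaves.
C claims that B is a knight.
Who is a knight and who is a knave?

A is a knight, so "A and B are both knights or both knaves" must be True — and it is.
B is a knight; "B and A are both knights or both knaves" is True, as required.
As a knight, C's statement "B is a knight" should be True; it is.

Knights: A, B, and C. Knaves: none.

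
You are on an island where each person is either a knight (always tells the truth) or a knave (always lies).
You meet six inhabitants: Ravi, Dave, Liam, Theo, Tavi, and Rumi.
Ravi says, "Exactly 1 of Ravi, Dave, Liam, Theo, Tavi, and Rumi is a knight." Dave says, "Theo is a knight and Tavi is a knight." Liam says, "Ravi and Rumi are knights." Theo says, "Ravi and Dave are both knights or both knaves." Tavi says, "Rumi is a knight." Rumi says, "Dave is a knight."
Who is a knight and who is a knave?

Knights: Ravi. Knaves: Dave, Liam, Theo, Tavi, and Rumi.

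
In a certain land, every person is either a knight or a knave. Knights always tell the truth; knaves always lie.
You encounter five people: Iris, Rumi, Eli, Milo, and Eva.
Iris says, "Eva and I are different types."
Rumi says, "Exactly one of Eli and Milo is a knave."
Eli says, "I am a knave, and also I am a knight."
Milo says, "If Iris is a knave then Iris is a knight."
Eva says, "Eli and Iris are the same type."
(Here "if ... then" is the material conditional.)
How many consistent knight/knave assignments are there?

1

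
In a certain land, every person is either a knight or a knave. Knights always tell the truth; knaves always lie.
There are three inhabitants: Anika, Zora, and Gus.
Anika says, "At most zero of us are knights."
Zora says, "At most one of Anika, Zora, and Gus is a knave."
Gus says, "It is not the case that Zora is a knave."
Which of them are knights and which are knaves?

Anika is a knave, Zora is a knight, and Gus is a knight.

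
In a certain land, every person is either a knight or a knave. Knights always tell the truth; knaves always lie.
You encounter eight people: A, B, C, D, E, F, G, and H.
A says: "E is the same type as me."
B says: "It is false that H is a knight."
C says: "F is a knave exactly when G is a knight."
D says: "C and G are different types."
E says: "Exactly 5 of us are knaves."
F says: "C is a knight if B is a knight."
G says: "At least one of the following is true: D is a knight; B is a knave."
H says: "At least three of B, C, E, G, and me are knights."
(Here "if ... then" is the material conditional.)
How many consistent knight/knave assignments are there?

1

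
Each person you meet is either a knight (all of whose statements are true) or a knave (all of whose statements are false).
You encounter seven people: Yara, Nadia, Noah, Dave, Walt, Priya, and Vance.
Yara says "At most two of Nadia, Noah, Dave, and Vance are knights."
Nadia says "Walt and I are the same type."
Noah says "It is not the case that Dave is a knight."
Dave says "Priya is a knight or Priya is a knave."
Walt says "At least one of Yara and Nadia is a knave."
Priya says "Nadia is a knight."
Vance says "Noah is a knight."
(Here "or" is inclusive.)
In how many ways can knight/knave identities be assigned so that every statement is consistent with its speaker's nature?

Consistent assignments:
  Yara=knight, Nadia=knave, Noah=knave, Dave=knight, Walt=knight, Priya=knave, Vance=knave

1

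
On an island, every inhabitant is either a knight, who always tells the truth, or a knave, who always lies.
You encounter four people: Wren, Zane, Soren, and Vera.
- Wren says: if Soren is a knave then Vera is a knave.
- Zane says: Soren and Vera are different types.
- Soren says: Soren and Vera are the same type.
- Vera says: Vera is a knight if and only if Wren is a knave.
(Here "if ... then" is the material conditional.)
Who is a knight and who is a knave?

Knights: Zane and Vera. Knaves: Wren and Soren.

Suppose Wren is a knight. Then Wren's statement "if Soren is a knave then Vera is a knave" would have to be true. Checking the 8 ways to assign the others, none is consistent with every speaker.
(For instance, with Zane=knight, Soren=knave, Vera=knight, Wren's claim "if Soren is a knave then Vera is a knave" comes out false where it would need to be true.)
So Wren must be a knave, making "if Soren is a knave then Vera is a knave" false. Taking Wren=knave, Zane=knight, Soren=knave, Vera=knight, each remaining statement checks out:
  Zane (knight): "Soren and Vera are different types" — true. ✓
  Soren (knave): "Soren and Vera are the same type" — false. ✓
  Vera (knight): "Vera is a knight if and only if Wren is a knave" — true. ✓
This is the unique consistent assignment.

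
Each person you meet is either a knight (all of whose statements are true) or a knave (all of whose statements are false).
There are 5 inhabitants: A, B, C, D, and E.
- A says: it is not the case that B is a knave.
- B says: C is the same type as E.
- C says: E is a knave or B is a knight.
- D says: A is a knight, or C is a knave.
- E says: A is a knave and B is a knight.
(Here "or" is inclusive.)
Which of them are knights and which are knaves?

A is a knave, B is a knave, C is a knight, D is a knave, and E is a knave.

A is a knave; "it is not the case that B is a knave" is False, as required.
B is a knave; "C is the same type as E" is False, as required.
Since C is a knight, "E is a knave or B is a knight" needs to be True, which holds.
D is a knave; "A is a knight, or C is a knave" is False, as required.
E is a knave, so "A is a knave and B is a knight" must be False — and it is.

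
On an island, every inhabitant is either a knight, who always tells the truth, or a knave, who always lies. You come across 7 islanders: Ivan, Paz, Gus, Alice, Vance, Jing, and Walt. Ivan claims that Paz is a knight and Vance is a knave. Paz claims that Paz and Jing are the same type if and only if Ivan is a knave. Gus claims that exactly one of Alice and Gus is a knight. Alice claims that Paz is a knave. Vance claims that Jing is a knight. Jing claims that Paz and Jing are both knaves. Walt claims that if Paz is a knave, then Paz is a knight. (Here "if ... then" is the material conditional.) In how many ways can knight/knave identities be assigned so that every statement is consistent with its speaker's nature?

2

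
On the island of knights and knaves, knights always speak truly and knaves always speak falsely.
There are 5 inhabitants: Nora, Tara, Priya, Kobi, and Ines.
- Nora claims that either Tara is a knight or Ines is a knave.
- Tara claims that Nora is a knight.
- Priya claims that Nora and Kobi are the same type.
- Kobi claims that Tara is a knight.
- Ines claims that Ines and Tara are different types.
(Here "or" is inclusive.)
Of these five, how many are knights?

The unique consistent assignment is Nora=knave, Tara=knave, Priya=knight, Kobi=knave, Ines=knight.
That has 2 knights.

2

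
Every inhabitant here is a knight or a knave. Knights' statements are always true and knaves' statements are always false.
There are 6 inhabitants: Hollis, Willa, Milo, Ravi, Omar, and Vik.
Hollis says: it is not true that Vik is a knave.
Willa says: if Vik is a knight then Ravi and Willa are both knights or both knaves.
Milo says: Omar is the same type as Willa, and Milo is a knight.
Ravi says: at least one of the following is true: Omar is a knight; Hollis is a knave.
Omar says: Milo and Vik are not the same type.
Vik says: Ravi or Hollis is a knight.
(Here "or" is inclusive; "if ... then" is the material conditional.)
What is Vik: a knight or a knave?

Vik is a knight.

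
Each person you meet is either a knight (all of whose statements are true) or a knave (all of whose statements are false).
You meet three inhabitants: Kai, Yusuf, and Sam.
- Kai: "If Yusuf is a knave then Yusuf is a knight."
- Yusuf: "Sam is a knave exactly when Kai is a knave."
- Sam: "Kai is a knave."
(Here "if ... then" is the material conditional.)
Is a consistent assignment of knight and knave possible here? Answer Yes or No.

Yes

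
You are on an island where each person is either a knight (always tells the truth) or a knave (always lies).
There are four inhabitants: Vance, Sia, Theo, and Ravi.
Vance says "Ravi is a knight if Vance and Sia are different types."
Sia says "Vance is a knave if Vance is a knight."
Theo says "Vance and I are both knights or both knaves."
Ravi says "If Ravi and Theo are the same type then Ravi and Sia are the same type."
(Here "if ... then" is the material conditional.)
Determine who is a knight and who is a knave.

Knights: Vance and Ravi. Knaves: Sia and Theo.

Vance is a knight, so "Ravi is a knight if Vance and Sia are different types" must be True — and it is.
Since Sia is a knave, "Vance is a knave if Vance is a knight" needs to be False, which holds.
As a knave, Theo's statement "Vance and I are both knights or both knaves" should be False; it is.
Since Ravi is a knight, "if Ravi and Theo are the same type then Ravi and Sia are the same type" needs to be True, which holds.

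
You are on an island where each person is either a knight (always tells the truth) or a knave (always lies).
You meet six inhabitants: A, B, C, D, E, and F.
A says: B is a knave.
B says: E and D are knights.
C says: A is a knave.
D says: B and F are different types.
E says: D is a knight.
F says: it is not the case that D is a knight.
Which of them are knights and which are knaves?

A is a knave, B is a knight, C is a knight, D is a knight, E is a knight, and F is a knave.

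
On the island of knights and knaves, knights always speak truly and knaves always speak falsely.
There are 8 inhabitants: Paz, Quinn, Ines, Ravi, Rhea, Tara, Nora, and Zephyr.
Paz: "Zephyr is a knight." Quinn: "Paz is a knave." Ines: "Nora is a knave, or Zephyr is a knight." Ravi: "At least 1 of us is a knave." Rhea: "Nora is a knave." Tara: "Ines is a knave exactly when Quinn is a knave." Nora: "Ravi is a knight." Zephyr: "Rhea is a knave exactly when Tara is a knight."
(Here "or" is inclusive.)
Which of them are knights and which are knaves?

Knights: Quinn, Ravi, and Nora. Knaves: Paz, Ines, Rhea, Tara, and Zephyr.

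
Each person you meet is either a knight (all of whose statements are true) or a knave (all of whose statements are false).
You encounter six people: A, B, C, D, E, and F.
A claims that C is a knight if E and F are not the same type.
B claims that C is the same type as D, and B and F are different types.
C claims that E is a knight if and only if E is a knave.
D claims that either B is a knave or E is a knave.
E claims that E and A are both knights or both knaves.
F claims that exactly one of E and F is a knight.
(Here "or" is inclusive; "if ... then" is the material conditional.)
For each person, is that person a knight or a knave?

As a knight, A's statement "C is a knight if E and F are not the same type" should be true; it is.
B (knave): "C is the same type as D, and B and F are different types" — false. ✓
Since C is a knave, "E is a knight if and only if E is a knave" needs to be false, which holds.
D is a knight, and the claim "either B is a knave or E is a knave" is indeed true.
Since E is a knave, "E and A are both knights or both knaves" needs to be false, which holds.
F is a knave; "exactly one of E and F is a knight" is false, as required.

A is a knight, B is a knave, C is a knave, D is a knight, E is a knave, and F is a knave.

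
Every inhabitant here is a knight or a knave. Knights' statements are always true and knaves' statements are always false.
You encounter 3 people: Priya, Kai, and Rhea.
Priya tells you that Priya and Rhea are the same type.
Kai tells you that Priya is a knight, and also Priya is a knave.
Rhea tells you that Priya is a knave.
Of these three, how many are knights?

1

The unique consistent assignment is Priya=knave, Kai=knave, Rhea=knight.
That has 1 knight.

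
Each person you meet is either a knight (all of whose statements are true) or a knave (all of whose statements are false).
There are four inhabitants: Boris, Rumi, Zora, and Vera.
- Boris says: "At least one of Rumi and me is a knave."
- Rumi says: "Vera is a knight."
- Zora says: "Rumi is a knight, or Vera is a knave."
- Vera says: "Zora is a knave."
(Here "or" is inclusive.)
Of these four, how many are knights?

2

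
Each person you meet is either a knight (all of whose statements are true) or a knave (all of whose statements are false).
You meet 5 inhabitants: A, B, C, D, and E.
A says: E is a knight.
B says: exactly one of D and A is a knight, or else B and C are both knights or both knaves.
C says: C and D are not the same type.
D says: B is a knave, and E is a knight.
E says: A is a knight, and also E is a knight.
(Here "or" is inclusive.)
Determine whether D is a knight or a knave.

D is a knave.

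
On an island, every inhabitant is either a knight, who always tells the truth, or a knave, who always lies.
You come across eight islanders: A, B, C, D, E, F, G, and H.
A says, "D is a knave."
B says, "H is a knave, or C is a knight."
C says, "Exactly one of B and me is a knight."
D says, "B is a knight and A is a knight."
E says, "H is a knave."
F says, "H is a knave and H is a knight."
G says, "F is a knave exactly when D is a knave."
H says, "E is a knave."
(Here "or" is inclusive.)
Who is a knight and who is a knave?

As a knight, A's statement "D is a knave" should be True; it is.
B is a knave; "H is a knave, or C is a knight" is false, as required.
Since C is a knave, "exactly one of B and me is a knight" needs to be false, which holds.
D is a knave; "B is a knight and A is a knight" is false, as required.
As a knave, E's statement "H is a knave" should be false; it is.
F (knave): "H is a knave and H is a knight" — false. ✓
G (knight): "F is a knave exactly when D is a knave" — True. ✓
As a knight, H's statement "E is a knave" should be True; it is.

A is a knight, B is a knave, C is a knave, D is a knave, E is a knave, F is a knave, G is a knight, and H is a knight.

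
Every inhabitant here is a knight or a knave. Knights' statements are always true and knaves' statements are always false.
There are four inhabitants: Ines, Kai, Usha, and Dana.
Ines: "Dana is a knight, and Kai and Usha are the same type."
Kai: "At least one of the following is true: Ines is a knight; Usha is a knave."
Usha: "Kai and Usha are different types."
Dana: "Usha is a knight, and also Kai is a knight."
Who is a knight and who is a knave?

Ines is a knave, Kai is a knave, Usha is a knight, and Dana is a knave.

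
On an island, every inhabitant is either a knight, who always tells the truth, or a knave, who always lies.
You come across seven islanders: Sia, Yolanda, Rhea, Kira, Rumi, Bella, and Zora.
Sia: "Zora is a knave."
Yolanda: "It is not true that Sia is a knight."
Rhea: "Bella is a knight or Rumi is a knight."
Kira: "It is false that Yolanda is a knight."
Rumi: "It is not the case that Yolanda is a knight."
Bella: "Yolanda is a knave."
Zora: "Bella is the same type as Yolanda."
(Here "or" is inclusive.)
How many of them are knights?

The unique consistent assignment is Sia=knight, Yolanda=knave, Rhea=knight, Kira=knight, Rumi=knight, Bella=knight, Zora=knave.
That has 5 knights.

5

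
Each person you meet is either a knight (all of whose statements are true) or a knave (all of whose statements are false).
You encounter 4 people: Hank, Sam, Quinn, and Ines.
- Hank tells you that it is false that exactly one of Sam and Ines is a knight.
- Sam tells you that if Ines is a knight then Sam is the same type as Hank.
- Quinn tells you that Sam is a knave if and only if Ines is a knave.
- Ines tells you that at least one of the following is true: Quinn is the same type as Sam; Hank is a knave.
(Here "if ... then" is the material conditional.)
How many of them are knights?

The unique consistent assignment is Hank=knight, Sam=knight, Quinn=knight, Ines=knight.
That has 4 knights.

4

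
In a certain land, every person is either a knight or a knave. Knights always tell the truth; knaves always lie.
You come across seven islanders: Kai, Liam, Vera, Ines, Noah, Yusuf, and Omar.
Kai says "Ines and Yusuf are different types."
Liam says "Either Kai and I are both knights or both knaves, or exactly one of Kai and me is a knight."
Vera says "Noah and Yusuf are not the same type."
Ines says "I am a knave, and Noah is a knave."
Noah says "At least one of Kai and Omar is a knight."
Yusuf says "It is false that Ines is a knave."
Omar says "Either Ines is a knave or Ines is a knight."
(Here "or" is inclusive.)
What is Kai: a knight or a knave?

Kai is a knave.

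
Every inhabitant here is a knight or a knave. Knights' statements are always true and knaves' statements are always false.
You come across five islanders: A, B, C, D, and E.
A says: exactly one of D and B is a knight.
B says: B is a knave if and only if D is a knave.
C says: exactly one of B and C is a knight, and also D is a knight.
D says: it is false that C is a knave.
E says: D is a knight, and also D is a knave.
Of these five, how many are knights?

The unique consistent assignment is A=knight, B=knave, C=knight, D=knight, E=knave.
That has 3 knights.

3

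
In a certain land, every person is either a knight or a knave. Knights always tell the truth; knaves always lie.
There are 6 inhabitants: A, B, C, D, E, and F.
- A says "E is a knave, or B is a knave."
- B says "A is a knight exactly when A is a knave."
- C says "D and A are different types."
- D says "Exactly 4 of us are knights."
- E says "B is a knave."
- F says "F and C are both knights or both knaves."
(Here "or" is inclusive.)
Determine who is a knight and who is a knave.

A is a knight, B is a knave, C is a knight, D is a knave, E is a knight, and F is a knave.

A (knight): "E is a knave, or B is a knave" — True. ✓
B is a knave; "A is a knight exactly when A is a knave" is false, as required.
C (knight): "D and A are different types" — True. ✓
Since D is a knave, "exactly 4 of us are knights" needs to be false, which holds.
Since E is a knight, "B is a knave" needs to be True, which holds.
F is a knave, so "F and C are both knights or both knaves" must be false — and it is.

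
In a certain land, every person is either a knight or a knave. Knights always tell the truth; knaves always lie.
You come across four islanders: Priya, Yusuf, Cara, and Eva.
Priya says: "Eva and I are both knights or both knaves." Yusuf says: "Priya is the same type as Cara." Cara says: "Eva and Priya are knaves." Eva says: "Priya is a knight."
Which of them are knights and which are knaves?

Priya is a knight, so "Eva and I are both knights or both knaves" must be True — and it is.
Yusuf is a knave, and the claim "Priya is the same type as Cara" is indeed False.
As a knave, Cara's statement "Eva and Priya are knaves" should be False; it is.
Eva is a knight; "Priya is a knight" is True, as required.

Priya is a knight, Yusuf is a knave, Cara is a knave, and Eva is a knight.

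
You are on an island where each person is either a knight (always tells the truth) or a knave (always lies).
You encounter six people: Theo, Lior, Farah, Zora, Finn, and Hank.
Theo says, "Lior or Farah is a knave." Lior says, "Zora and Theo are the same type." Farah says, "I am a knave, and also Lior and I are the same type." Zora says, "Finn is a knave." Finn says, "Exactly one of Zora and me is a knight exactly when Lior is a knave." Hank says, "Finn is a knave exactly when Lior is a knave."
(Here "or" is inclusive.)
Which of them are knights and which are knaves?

Theo is a knight, so "Lior or Farah is a knave" must be true — and it is.
Lior is a knight; "Zora and Theo are the same type" is true, as required.
As a knave, Farah's statement "I am a knave, and also Lior and I are the same type" should be false; it is.
Zora is a knight, so "Finn is a knave" must be true — and it is.
Finn (knave): "exactly one of Zora and me is a knight exactly when Lior is a knave" — false. ✓
Since Hank is a knave, "Finn is a knave exactly when Lior is a knave" needs to be false, which holds.

Knights: Theo, Lior, and Zora. Knaves: Farah, Finn, and Hank.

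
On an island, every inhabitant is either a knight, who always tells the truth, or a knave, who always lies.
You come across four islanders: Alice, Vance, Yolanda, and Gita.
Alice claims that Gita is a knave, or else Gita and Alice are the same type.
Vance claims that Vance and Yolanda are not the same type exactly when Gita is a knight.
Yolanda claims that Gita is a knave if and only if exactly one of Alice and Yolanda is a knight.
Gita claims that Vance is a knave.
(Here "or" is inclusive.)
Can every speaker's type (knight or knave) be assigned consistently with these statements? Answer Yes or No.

Yes

One consistent assignment: Alice=knight, Vance=knave, Yolanda=knave, Gita=knight.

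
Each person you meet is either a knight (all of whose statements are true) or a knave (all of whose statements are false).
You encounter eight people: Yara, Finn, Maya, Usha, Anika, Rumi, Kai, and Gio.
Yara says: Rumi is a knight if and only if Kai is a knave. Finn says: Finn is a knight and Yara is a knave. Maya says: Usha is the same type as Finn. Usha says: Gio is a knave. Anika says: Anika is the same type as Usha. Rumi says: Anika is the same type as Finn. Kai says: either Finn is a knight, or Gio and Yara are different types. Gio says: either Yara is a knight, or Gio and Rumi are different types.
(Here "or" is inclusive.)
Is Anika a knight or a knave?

Anika is a knight.

Consistent assignments: {Yara=knave, Finn=knave, Maya=knave, Usha=knight, Anika=knight, Rumi=knave, Kai=knave, Gio=knave}
In every consistent assignment, Anika is a knight.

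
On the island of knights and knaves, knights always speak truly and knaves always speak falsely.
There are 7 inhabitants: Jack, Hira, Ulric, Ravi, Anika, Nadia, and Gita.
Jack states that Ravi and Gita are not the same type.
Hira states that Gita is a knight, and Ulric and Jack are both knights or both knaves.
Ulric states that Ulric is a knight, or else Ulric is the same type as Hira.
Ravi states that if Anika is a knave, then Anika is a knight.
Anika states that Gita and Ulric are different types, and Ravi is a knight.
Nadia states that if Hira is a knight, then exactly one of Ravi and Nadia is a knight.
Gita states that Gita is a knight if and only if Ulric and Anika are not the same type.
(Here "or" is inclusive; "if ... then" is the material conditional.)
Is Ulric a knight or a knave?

Ulric is a knight.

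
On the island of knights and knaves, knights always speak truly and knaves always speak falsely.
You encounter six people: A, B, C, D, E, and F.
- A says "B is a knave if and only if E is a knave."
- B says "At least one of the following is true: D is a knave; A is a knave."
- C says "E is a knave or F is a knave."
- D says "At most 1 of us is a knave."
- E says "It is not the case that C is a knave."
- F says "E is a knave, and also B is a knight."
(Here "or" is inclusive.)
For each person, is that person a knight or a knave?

A is a knight, B is a knight, C is a knight, D is a knave, E is a knight, and F is a knave.

As a knight, A's statement "B is a knave if and only if E is a knave" should be true; it is.
As a knight, B's statement "at least one of the following is true: D is a knave; A is a knave" should be true; it is.
C is a knight, so "E is a knave or F is a knave" must be true — and it is.
D (knave): "at most 1 of us is a knave" — false. ✓
Since E is a knight, "it is not the case that C is a knave" needs to be true, which holds.
Since F is a knave, "E is a knave, and also B is a knight" needs to be false, which holds.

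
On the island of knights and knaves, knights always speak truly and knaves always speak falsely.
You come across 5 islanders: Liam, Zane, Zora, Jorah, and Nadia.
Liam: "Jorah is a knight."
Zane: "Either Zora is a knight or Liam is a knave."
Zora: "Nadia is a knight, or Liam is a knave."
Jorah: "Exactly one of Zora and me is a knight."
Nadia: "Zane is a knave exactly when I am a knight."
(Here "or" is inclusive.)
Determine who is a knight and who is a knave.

Liam is a knight, and the claim "Jorah is a knight" is indeed true.
Zane is a knave; "either Zora is a knight or Liam is a knave" is False, as required.
Zora is a knave, so "Nadia is a knight, or Liam is a knave" must be False — and it is.
Jorah is a knight; "exactly one of Zora and me is a knight" is true, as required.
Nadia (knave): "Zane is a knave exactly when I am a knight" — False. ✓

Liam is a knight, Zane is a knave, Zora is a knave, Jorah is a knight, and Nadia is a knave.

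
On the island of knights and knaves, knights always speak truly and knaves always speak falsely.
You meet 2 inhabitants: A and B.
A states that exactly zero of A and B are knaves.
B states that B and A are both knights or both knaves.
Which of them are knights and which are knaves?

A is a knight and B is a knight.

A is a knight, so "exactly zero of A and B are knaves" must be true — and it is.
B is a knight, and the claim "B and A are both knights or both knaves" is indeed true.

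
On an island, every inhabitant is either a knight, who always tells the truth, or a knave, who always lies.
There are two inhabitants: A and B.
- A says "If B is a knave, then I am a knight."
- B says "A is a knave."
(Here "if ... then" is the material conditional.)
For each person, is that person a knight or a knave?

Suppose A is a knave. Then A's statement "if B is a knave, then I am a knight" would have to be false. Checking the 2 ways to assign the others, none is consistent with every speaker.
(For instance, with B=knave, B's claim "A is a knave" comes out true where it would need to be false.)
So A must be a knight, making "if B is a knave, then I am a knight" true. Taking A=knight, B=knave, each remaining statement checks out:
  B (knave): "A is a knave" — false. ✓
This is the unique consistent assignment.

A is a knight and B is a knave.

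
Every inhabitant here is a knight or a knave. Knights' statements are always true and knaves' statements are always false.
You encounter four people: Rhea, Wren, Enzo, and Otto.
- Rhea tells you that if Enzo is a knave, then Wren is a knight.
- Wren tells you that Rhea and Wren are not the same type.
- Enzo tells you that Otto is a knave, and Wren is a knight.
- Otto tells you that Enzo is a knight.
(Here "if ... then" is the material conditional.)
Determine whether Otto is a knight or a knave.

Otto is a knave.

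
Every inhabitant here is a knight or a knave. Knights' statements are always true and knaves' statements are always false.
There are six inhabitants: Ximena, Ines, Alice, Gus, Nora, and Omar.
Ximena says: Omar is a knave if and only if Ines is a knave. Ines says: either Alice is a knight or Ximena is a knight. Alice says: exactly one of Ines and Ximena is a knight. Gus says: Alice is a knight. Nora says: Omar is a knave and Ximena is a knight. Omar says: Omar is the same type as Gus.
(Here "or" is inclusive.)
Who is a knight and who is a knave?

Knights: Ines, Alice, and Gus. Knaves: Ximena, Nora, and Omar.

Ximena is a knave; "Omar is a knave if and only if Ines is a knave" is False, as required.
As a knight, Ines's statement "either Alice is a knight or Ximena is a knight" should be true; it is.
Alice is a knight, so "exactly one of Ines and Ximena is a knight" must be true — and it is.
Gus is a knight; "Alice is a knight" is true, as required.
As a knave, Nora's statement "Omar is a knave and Ximena is a knight" should be False; it is.
Since Omar is a knave, "Omar is the same type as Gus" needs to be False, which holds.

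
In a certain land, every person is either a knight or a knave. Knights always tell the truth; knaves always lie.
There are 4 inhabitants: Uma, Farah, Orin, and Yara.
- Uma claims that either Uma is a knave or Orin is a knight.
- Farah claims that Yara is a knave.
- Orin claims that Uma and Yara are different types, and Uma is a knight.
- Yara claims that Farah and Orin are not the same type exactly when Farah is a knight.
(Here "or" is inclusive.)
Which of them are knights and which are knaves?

Suppose Uma is a knave. Then Uma's statement "either Uma is a knave or Orin is a knight" would have to be false. Checking the 8 ways to assign the others, none is consistent with every speaker.
(For instance, with Farah=knight, Orin=knight, Yara=knave, Uma's claim "either Uma is a knave or Orin is a knight" comes out true where it would need to be false.)
So Uma must be a knight, making "either Uma is a knave or Orin is a knight" true. Taking Uma=knight, Farah=knight, Orin=knight, Yara=knave, each remaining statement checks out:
  Farah (knight): "Yara is a knave" — true. ✓
  Orin (knight): "Uma and Yara are different types, and Uma is a knight" — true. ✓
  Yara (knave): "Farah and Orin are not the same type exactly when Farah is a knight" — false. ✓
This is the unique consistent assignment.

Uma is a knight, Farah is a knight, Orin is a knight, and Yara is a knave.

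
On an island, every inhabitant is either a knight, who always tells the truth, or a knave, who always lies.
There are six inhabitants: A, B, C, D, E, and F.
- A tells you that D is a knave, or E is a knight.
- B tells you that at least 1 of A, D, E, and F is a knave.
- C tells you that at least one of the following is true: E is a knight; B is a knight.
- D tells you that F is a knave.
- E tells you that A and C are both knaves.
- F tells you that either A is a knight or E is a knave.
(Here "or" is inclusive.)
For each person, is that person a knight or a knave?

A (knight): "D is a knave, or E is a knight" — true. ✓
Since B is a knight, "at least 1 of A, D, E, and F is a knave" needs to be true, which holds.
C is a knight, and the claim "at least one of the following is true: E is a knight; B is a knight" is indeed true.
D is a knave, so "F is a knave" must be false — and it is.
As a knave, E's statement "A and C are both knaves" should be false; it is.
Since F is a knight, "either A is a knight or E is a knave" needs to be true, which holds.

A is a knight, B is a knight, C is a knight, D is a knave, E is a knave, and F is a knight.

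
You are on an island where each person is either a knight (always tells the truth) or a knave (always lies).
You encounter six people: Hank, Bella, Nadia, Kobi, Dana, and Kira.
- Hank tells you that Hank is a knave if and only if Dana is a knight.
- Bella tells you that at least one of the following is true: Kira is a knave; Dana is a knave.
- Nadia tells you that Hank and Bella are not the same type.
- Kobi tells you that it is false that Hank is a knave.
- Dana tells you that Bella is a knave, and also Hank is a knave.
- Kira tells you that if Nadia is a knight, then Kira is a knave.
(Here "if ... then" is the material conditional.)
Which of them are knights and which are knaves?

Hank is a knight, and the claim "Hank is a knave if and only if Dana is a knight" is indeed true.
Bella is a knight, and the claim "at least one of the following is true: Kira is a knave; Dana is a knave" is indeed true.
Since Nadia is a knave, "Hank and Bella are not the same type" needs to be false, which holds.
Kobi is a knight, so "it is false that Hank is a knave" must be true — and it is.
Since Dana is a knave, "Bella is a knave, and also Hank is a knave" needs to be false, which holds.
Kira is a knight, so "if Nadia is a knight, then Kira is a knave" must be true — and it is.

Knights: Hank, Bella, Kobi, and Kira. Knaves: Nadia and Dana.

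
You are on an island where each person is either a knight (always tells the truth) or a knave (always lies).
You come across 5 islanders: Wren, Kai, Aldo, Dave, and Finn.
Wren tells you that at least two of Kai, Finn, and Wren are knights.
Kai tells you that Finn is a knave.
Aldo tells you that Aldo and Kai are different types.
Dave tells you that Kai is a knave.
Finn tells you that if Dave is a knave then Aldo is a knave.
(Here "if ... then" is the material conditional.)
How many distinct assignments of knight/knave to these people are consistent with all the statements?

4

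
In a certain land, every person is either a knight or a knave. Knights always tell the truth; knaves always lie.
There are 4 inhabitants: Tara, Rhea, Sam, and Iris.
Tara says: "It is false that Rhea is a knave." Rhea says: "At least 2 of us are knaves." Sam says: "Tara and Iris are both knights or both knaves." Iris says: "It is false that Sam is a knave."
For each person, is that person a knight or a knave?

Suppose Tara is a knave. Then Tara's statement "it is false that Rhea is a knave" would have to be false. Checking the 8 ways to assign the others, none is consistent with every speaker.
(For instance, with Rhea=knight, Sam=knave, Iris=knave, Tara's claim "it is false that Rhea is a knave" comes out true where it would need to be false.)
So Tara must be a knight, making "it is false that Rhea is a knave" true. Taking Tara=knight, Rhea=knight, Sam=knave, Iris=knave, each remaining statement checks out:
  Rhea (knight): "at least 2 of us are knaves" — true. ✓
  Sam (knave): "Tara and Iris are both knights or both knaves" — false. ✓
  Iris (knave): "it is false that Sam is a knave" — false. ✓
This is the unique consistent assignment.

Knights: Tara and Rhea. Knaves: Sam and Iris.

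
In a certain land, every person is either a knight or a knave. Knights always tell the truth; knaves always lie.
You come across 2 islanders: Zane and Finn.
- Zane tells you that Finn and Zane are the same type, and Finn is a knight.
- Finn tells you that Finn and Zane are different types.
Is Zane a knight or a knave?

Consistent assignments: {Zane=knave, Finn=knight}; {Zane=knave, Finn=knave}
In every consistent assignment, Zane is a knave.

Zane is a knave.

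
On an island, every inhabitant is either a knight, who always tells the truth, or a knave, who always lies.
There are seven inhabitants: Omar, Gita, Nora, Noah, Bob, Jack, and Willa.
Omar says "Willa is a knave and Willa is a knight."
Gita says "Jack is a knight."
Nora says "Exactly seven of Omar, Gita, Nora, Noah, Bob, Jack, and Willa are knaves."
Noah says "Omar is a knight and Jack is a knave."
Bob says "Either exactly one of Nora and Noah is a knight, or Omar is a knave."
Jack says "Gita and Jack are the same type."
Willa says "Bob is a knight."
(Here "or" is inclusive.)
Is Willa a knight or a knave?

Willa is a knight.

Consistent assignments: {Omar=knave, Gita=knight, Nora=knave, Noah=knave, Bob=knight, Jack=knight, Willa=knight}
In every consistent assignment, Willa is a knight.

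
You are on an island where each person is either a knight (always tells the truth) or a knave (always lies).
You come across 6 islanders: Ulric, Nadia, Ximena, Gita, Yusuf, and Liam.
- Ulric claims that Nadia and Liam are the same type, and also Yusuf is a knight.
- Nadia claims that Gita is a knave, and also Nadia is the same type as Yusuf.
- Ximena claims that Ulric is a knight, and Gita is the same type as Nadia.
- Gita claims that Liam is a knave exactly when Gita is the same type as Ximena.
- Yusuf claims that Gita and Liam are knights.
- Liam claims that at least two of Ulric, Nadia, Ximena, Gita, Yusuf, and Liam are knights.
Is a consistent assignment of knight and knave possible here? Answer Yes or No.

Yes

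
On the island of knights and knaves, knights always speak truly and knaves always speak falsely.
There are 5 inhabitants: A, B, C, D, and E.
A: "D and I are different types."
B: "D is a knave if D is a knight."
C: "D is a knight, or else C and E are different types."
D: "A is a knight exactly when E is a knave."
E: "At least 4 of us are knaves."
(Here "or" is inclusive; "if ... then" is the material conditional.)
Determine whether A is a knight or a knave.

Consistent assignments: {A=knave, B=knight, C=knight, D=knave, E=knave}
In every consistent assignment, A is a knave.

A is a knave.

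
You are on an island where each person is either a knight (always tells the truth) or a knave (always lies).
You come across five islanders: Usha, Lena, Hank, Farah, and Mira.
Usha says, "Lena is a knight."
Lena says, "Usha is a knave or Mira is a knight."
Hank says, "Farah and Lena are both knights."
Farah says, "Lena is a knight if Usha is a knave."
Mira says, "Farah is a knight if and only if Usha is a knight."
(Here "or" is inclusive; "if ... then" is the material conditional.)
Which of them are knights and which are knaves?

Suppose Usha is a knave. Then Usha's statement "Lena is a knight" would have to be false. Checking the 16 ways to assign the others, none is consistent with every speaker.
(For instance, with Lena=knight, Hank=knight, Farah=knight, Mira=knight, Usha's claim "Lena is a knight" comes out true where it would need to be false.)
So Usha must be a knight, making "Lena is a knight" true. Taking Usha=knight, Lena=knight, Hank=knight, Farah=knight, Mira=knight, each remaining statement checks out:
  Lena (knight): "Usha is a knave or Mira is a knight" — true. ✓
  Hank (knight): "Farah and Lena are both knights" — true. ✓
  Farah (knight): "Lena is a knight if Usha is a knave" — true. ✓
  Mira (knight): "Farah is a knight if and only if Usha is a knight" — true. ✓
This is the unique consistent assignment.

Usha is a knight, Lena is a knight, Hank is a knight, Farah is a knight, and Mira is a knight.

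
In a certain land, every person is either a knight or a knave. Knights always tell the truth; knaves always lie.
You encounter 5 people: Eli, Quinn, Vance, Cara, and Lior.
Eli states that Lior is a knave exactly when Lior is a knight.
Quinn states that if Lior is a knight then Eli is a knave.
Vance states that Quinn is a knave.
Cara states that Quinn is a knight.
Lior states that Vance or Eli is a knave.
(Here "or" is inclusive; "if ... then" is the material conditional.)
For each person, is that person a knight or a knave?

Eli is a knave, Quinn is a knight, Vance is a knave, Cara is a knight, and Lior is a knight.

Suppose Eli is a knight. Then Eli's statement "Lior is a knave exactly when Lior is a knight" would have to be true. Checking the 16 ways to assign the others, none is consistent with every speaker.
(For instance, with Quinn=knight, Vance=knave, Cara=knight, Lior=knight, Eli's claim "Lior is a knave exactly when Lior is a knight" comes out false where it would need to be true.)
So Eli must be a knave, making "Lior is a knave exactly when Lior is a knight" false. Taking Eli=knave, Quinn=knight, Vance=knave, Cara=knight, Lior=knight, each remaining statement checks out:
  Quinn (knight): "if Lior is a knight then Eli is a knave" — true. ✓
  Vance (knave): "Quinn is a knave" — false. ✓
  Cara (knight): "Quinn is a knight" — true. ✓
  Lior (knight): "Vance or Eli is a knave" — true. ✓
This is the unique consistent assignment.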